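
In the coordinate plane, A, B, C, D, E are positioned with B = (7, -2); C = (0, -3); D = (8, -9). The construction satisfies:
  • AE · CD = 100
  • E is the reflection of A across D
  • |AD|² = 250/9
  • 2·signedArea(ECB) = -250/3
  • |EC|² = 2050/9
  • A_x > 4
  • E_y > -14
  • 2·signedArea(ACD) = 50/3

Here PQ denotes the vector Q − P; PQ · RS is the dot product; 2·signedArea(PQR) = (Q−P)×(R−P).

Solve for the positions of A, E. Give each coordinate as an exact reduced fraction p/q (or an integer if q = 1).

1. E_x = 11  [line -1·x + 7·y + 313/3 = 0 ∩ |EC|² = 2050/9]
2. E_y = -40/3  [line -1·x + 7·y + 313/3 = 0 ∩ |EC|² = 2050/9]
   → E = (11, -40/3)
3. A_x = 5  [AE · CD = 100 ∩ E is the reflection of A across D]
4. A_y = -14/3  [AE · CD = 100 ∩ E is the reflection of A across D]
   → A = (5, -14/3)

A = (5, -14/3)
E = (11, -40/3)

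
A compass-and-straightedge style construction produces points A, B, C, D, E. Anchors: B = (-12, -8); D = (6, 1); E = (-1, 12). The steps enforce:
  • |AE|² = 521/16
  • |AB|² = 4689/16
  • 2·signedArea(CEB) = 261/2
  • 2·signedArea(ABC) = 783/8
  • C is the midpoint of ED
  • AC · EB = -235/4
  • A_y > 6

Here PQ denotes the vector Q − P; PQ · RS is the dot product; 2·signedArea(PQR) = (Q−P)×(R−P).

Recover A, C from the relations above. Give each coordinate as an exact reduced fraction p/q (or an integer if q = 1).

A = (-15/4, 7)
C = (5/2, 13/2)

1. C_x = 5/2  [C is the midpoint of ED]
2. C_y = 13/2  [C is the midpoint of ED]
   → C = (5/2, 13/2)
3. A_x = -15/4  [2·signedArea(ABC) = 783/8 ∩ AC · EB = -235/4]
4. A_y = 7  [2·signedArea(ABC) = 783/8 ∩ AC · EB = -235/4]
   → A = (-15/4, 7)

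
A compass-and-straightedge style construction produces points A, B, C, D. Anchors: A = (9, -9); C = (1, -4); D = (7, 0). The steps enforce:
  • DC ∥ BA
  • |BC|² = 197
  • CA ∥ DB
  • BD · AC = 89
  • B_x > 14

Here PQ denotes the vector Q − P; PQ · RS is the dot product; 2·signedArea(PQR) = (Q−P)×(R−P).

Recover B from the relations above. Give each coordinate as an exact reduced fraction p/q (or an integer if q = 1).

B = (15, -5)

1. B_x = 15  [DC ∥ BA ∩ CA ∥ DB]
2. B_y = -5  [DC ∥ BA ∩ CA ∥ DB]
   → B = (15, -5)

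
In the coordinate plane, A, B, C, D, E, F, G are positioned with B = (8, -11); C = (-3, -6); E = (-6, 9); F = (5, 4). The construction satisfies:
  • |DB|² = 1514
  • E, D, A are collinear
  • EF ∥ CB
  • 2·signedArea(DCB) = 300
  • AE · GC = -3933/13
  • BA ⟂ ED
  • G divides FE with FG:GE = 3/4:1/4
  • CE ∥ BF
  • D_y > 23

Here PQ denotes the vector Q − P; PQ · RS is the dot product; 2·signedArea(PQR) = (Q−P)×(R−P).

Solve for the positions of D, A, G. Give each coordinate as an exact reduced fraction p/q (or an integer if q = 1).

1. D_x = -9  [line 5·x + 11·y + -219 = 0 ∩ |DB|² = 1514]
2. D_y = 24  [line 5·x + 11·y + -219 = 0 ∩ |DB|² = 1514]
   → D = (-9, 24)
3. A_x = -21/13  [E, D, A are collinear ∩ BA ⟂ ED]
4. A_y = -168/13  [E, D, A are collinear ∩ BA ⟂ ED]
   → A = (-21/13, -168/13)
5. G_x = -13/4  [G divides FE with FG:GE = 3/4:1/4]
6. G_y = 31/4  [G divides FE with FG:GE = 3/4:1/4]
   → G = (-13/4, 31/4)

A = (-21/13, -168/13)
D = (-9, 24)
G = (-13/4, 31/4)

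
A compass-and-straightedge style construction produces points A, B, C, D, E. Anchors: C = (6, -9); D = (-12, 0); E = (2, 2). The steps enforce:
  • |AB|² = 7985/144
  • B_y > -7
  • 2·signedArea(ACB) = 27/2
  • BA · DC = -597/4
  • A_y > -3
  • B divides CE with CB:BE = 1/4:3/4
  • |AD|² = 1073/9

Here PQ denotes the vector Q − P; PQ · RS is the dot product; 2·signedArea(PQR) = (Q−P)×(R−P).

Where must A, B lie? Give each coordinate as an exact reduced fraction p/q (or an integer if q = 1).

A = (-4/3, -7/3)
B = (5, -25/4)

1. B_x = 5  [B divides CE with CB:BE = 1/4:3/4]
2. B_y = -25/4  [B divides CE with CB:BE = 1/4:3/4]
   → B = (5, -25/4)
3. A_x = -4/3  [2·signedArea(ACB) = 27/2 ∩ BA · DC = -597/4]
4. A_y = -7/3  [2·signedArea(ACB) = 27/2 ∩ BA · DC = -597/4]
   → A = (-4/3, -7/3)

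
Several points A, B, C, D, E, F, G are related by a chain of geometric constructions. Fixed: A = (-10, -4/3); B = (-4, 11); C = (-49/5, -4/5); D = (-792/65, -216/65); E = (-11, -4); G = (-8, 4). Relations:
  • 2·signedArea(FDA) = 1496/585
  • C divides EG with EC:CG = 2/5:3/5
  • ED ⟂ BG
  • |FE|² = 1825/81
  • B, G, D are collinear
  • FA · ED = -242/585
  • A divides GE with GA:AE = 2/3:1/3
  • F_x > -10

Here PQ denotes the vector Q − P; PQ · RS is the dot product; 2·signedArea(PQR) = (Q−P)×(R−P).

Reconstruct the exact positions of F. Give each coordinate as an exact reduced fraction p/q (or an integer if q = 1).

1. F_x = -28/3  [2·signedArea(FDA) = 1496/585 ∩ FA · ED = -242/585]
2. F_y = 4/9  [2·signedArea(FDA) = 1496/585 ∩ FA · ED = -242/585]
   → F = (-28/3, 4/9)

F = (-28/3, 4/9)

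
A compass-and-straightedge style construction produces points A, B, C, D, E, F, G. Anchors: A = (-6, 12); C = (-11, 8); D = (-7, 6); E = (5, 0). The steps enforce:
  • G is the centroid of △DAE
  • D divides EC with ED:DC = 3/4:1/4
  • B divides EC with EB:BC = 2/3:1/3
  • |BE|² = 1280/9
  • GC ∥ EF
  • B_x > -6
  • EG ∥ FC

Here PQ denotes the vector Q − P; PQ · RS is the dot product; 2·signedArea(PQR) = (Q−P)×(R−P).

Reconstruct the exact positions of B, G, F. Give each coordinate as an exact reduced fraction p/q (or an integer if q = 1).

1. B_x = -17/3  [B divides EC with EB:BC = 2/3:1/3]
2. B_y = 16/3  [B divides EC with EB:BC = 2/3:1/3]
   → B = (-17/3, 16/3)
3. G_x = -8/3  [G is the centroid of △DAE]
4. G_y = 6  [G is the centroid of △DAE]
   → G = (-8/3, 6)
5. F_x = -10/3  [EG ∥ FC ∩ GC ∥ EF]
6. F_y = 2  [EG ∥ FC ∩ GC ∥ EF]
   → F = (-10/3, 2)

B = (-17/3, 16/3)
F = (-10/3, 2)
G = (-8/3, 6)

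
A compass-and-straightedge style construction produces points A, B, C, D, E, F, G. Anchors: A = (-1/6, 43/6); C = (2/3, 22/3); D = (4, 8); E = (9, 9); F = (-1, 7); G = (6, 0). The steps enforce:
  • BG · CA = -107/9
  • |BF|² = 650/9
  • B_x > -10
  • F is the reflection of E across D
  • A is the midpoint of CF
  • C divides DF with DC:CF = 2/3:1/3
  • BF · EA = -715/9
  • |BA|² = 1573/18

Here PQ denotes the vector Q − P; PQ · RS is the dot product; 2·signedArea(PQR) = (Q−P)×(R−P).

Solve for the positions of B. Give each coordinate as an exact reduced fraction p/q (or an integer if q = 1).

1. B_x = -28/3  [line 5/6·x + 1/6·y + 62/9 = 0 ∩ |BF|² = 650/9]
2. B_y = 16/3  [line 5/6·x + 1/6·y + 62/9 = 0 ∩ |BF|² = 650/9]
   → B = (-28/3, 16/3)

B = (-28/3, 16/3)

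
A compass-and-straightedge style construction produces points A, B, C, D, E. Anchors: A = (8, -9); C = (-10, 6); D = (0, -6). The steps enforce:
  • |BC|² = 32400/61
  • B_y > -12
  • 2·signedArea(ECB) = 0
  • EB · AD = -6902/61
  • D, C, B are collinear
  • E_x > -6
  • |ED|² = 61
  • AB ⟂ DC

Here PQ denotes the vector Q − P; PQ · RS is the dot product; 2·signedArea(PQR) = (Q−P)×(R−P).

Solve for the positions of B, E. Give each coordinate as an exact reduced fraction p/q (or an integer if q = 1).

B = (290/61, -714/61)
E = (-5, 0)

1. B_x = 290/61  [D, C, B are collinear ∩ AB ⟂ DC]
2. B_y = -714/61  [D, C, B are collinear ∩ AB ⟂ DC]
   → B = (290/61, -714/61)
3. E_x = -5  [2·signedArea(ECB) = 0 ∩ EB · AD = -6902/61]
4. E_y = 0  [2·signedArea(ECB) = 0 ∩ EB · AD = -6902/61]
   → E = (-5, 0)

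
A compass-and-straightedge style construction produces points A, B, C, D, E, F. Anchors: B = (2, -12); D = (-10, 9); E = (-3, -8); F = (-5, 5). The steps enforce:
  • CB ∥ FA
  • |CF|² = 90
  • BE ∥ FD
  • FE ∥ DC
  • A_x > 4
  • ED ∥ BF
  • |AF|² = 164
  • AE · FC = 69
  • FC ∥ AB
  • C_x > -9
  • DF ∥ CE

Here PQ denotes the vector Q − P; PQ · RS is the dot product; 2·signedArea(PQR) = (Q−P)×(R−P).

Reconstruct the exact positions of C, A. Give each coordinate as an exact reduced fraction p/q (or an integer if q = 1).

A = (5, -3)
C = (-8, -4)

1. C_x = -8  [DF ∥ CE ∩ FE ∥ DC]
2. C_y = -4  [DF ∥ CE ∩ FE ∥ DC]
   → C = (-8, -4)
3. A_x = 5  [FC ∥ AB ∩ CB ∥ FA]
4. A_y = -3  [FC ∥ AB ∩ CB ∥ FA]
   → A = (5, -3)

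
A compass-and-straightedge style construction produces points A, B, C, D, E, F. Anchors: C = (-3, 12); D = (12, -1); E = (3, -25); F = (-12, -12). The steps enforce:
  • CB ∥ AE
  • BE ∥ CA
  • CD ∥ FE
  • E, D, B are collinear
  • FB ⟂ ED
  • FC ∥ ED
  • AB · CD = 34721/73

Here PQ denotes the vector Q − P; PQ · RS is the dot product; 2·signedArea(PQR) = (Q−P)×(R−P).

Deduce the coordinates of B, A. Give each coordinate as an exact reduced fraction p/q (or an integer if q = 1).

A = (-396/73, 404/73)
B = (396/73, -1353/73)

1. B_x = 396/73  [E, D, B are collinear ∩ FB ⟂ ED]
2. B_y = -1353/73  [E, D, B are collinear ∩ FB ⟂ ED]
   → B = (396/73, -1353/73)
3. A_x = -396/73  [CB ∥ AE ∩ BE ∥ CA]
4. A_y = 404/73  [CB ∥ AE ∩ BE ∥ CA]
   → A = (-396/73, 404/73)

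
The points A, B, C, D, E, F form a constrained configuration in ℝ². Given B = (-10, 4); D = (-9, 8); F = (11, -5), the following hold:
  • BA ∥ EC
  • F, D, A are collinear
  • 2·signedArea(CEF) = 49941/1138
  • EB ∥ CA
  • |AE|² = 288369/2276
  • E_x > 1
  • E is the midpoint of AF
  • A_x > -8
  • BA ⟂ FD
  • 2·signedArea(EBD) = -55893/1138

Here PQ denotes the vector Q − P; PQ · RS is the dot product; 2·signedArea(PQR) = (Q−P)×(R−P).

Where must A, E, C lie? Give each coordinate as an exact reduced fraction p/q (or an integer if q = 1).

1. A_x = -4481/569  [F, D, A are collinear ∩ BA ⟂ FD]
2. A_y = 4136/569  [F, D, A are collinear ∩ BA ⟂ FD]
   → A = (-4481/569, 4136/569)
3. E_x = 889/569  [E is the midpoint of AF]
4. E_y = 1291/1138  [E is the midpoint of AF]
   → E = (889/569, 1291/1138)
5. C_x = 2098/569  [EB ∥ CA ∩ BA ∥ EC]
6. C_y = 5011/1138  [EB ∥ CA ∩ BA ∥ EC]
   → C = (2098/569, 5011/1138)

A = (-4481/569, 4136/569)
C = (2098/569, 5011/1138)
E = (889/569, 1291/1138)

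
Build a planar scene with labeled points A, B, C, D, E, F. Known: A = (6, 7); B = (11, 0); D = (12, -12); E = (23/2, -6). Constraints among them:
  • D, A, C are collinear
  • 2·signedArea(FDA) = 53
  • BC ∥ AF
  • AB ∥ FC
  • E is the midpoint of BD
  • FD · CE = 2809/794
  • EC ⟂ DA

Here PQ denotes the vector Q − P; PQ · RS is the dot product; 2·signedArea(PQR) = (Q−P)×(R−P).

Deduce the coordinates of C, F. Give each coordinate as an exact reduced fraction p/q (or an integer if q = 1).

C = (4062/397, -2541/397)
F = (2077/397, 238/397)

1. C_x = 4062/397  [D, A, C are collinear ∩ EC ⟂ DA]
2. C_y = -2541/397  [D, A, C are collinear ∩ EC ⟂ DA]
   → C = (4062/397, -2541/397)
3. F_x = 2077/397  [AB ∥ FC ∩ BC ∥ AF]
4. F_y = 238/397  [AB ∥ FC ∩ BC ∥ AF]
   → F = (2077/397, 238/397)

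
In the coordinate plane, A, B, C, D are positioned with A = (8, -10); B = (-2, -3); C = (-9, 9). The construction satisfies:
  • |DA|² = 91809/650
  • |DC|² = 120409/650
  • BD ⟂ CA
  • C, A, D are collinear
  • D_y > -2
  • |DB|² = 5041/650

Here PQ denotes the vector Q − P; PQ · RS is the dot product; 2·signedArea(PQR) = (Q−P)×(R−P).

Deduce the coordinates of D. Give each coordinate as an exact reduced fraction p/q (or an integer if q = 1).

1. D_x = 49/650  [C, A, D are collinear ∩ BD ⟂ CA]
2. D_y = -743/650  [C, A, D are collinear ∩ BD ⟂ CA]
   → D = (49/650, -743/650)

D = (49/650, -743/650)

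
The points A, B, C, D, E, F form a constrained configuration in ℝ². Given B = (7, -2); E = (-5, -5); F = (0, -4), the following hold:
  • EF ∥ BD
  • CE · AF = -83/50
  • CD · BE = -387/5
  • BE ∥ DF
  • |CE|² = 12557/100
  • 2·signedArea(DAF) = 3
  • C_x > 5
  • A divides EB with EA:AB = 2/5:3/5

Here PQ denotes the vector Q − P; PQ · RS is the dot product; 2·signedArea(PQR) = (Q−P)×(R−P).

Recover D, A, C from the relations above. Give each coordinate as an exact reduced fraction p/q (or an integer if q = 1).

1. D_x = 12  [BE ∥ DF ∩ EF ∥ BD]
2. D_y = -1  [BE ∥ DF ∩ EF ∥ BD]
   → D = (12, -1)
3. A_x = -1/5  [A divides EB with EA:AB = 2/5:3/5]
4. A_y = -19/5  [A divides EB with EA:AB = 2/5:3/5]
   → A = (-1/5, -19/5)
5. C_x = 59/10  [CD · BE = -387/5 ∩ CE · AF = -83/50]
6. C_y = -12/5  [CD · BE = -387/5 ∩ CE · AF = -83/50]
   → C = (59/10, -12/5)

A = (-1/5, -19/5)
C = (59/10, -12/5)
D = (12, -1)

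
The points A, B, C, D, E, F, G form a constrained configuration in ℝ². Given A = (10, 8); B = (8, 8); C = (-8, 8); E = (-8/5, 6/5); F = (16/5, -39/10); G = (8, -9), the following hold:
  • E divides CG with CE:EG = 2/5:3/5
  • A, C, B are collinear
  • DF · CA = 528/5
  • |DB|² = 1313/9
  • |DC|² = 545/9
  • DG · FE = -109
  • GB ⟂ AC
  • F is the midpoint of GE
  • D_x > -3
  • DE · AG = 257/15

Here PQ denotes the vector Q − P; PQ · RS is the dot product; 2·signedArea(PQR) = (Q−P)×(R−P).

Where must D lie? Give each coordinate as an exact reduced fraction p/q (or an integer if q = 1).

1. D_x = -8/3  [DF · CA = 528/5 ∩ DE · AG = 257/15]
2. D_y = 7/3  [DF · CA = 528/5 ∩ DE · AG = 257/15]
   → D = (-8/3, 7/3)

D = (-8/3, 7/3)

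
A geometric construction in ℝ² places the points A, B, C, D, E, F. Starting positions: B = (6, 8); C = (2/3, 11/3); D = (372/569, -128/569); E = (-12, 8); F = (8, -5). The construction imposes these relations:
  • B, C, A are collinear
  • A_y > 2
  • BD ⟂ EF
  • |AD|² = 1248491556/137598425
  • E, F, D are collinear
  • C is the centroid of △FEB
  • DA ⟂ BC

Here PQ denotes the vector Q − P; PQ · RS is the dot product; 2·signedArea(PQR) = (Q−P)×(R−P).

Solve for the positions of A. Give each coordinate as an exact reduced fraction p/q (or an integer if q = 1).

A = (-301242/241825, 510944/241825)

1. A_x = -301242/241825  [B, C, A are collinear ∩ DA ⟂ BC]
2. A_y = 510944/241825  [B, C, A are collinear ∩ DA ⟂ BC]
   → A = (-301242/241825, 510944/241825)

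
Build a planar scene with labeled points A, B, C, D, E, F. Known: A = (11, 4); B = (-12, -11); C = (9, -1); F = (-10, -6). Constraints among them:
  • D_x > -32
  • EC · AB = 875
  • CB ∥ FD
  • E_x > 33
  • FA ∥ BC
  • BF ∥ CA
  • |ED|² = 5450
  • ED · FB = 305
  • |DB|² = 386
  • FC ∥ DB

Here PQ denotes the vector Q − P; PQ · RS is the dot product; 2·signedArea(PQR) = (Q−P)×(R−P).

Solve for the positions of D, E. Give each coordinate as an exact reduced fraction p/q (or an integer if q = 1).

1. D_x = -31  [FC ∥ DB ∩ CB ∥ FD]
2. D_y = -16  [FC ∥ DB ∩ CB ∥ FD]
   → D = (-31, -16)
3. E_x = 34  [ED · FB = 305 ∩ EC · AB = 875]
4. E_y = 19  [ED · FB = 305 ∩ EC · AB = 875]
   → E = (34, 19)

D = (-31, -16)
E = (34, 19)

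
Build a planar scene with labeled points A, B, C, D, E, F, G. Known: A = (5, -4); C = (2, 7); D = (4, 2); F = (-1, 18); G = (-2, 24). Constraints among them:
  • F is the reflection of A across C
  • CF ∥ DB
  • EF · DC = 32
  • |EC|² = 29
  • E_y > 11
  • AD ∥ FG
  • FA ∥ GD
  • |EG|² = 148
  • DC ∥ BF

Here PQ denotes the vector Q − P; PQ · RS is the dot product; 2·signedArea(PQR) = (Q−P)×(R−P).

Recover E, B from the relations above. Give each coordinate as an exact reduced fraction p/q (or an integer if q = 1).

1. E_x = 0  [line 2·x + -5·y + 60 = 0 ∩ |EC|² = 29]
2. E_y = 12  [line 2·x + -5·y + 60 = 0 ∩ |EC|² = 29]
   → E = (0, 12)
3. B_x = 1  [DC ∥ BF ∩ CF ∥ DB]
4. B_y = 13  [DC ∥ BF ∩ CF ∥ DB]
   → B = (1, 13)

B = (1, 13)
E = (0, 12)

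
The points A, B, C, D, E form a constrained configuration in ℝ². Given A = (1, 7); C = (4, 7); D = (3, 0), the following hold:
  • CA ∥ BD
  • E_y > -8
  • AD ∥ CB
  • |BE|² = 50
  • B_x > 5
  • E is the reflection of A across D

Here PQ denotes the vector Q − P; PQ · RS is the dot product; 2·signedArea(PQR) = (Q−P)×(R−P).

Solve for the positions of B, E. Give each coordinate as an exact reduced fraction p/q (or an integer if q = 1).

B = (6, 0)
E = (5, -7)

1. B_x = 6  [CA ∥ BD ∩ AD ∥ CB]
2. B_y = 0  [CA ∥ BD ∩ AD ∥ CB]
   → B = (6, 0)
3. E_x = 5  [E is the reflection of A across D]
4. E_y = -7  [E is the reflection of A across D]
   → E = (5, -7)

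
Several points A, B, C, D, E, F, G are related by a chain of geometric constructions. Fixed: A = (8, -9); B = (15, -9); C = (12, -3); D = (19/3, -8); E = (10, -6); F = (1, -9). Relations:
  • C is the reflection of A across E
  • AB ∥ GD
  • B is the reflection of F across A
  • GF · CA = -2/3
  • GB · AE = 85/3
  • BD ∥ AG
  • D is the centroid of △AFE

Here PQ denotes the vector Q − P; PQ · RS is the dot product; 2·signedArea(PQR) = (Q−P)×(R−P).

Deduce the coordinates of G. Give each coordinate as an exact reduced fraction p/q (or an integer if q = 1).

1. G_x = -2/3  [AB ∥ GD ∩ BD ∥ AG]
2. G_y = -8  [AB ∥ GD ∩ BD ∥ AG]
   → G = (-2/3, -8)

G = (-2/3, -8)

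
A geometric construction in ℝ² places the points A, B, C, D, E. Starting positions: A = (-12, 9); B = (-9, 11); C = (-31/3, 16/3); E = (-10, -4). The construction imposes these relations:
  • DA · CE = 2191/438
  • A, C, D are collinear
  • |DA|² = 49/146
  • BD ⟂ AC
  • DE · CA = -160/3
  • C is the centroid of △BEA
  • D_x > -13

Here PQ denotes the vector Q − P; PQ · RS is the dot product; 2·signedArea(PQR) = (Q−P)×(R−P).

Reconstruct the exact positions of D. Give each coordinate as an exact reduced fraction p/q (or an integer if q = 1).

1. D_x = -1787/146  [A, C, D are collinear ∩ BD ⟂ AC]
2. D_y = 1391/146  [A, C, D are collinear ∩ BD ⟂ AC]
   → D = (-1787/146, 1391/146)

D = (-1787/146, 1391/146)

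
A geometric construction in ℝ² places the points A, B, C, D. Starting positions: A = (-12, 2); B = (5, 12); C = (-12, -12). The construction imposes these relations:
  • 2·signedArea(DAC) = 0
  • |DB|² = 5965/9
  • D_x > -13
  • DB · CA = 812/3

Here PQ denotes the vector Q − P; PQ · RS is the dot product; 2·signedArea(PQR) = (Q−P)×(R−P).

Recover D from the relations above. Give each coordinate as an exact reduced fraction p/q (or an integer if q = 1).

1. D_x = -12  [2·signedArea(DAC) = 0 ∩ DB · CA = 812/3]
2. D_y = -22/3  [2·signedArea(DAC) = 0 ∩ DB · CA = 812/3]
   → D = (-12, -22/3)

D = (-12, -22/3)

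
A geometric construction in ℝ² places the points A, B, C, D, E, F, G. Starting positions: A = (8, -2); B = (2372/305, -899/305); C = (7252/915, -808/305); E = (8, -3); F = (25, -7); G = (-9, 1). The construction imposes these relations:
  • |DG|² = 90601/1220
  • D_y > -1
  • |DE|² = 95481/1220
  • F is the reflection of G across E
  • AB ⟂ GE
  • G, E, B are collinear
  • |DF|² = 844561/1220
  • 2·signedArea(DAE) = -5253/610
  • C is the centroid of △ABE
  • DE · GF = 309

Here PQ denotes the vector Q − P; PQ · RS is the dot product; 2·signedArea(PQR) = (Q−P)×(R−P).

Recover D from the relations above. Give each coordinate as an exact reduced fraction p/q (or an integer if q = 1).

D = (-373/610, -297/305)

1. D_x = -373/610  [2·signedArea(DAE) = -5253/610 ∩ DE · GF = 309]
2. D_y = -297/305  [2·signedArea(DAE) = -5253/610 ∩ DE · GF = 309]
   → D = (-373/610, -297/305)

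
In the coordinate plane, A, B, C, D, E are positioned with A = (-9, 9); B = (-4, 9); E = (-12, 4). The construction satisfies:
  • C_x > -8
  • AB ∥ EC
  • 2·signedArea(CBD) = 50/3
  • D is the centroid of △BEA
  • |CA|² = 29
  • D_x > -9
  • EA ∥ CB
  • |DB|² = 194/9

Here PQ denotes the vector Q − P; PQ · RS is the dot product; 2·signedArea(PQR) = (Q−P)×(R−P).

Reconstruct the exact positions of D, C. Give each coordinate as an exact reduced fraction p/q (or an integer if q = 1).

1. D_x = -25/3  [D is the centroid of △BEA]
2. D_y = 22/3  [D is the centroid of △BEA]
   → D = (-25/3, 22/3)
3. C_x = -7  [EA ∥ CB ∩ AB ∥ EC]
4. C_y = 4  [EA ∥ CB ∩ AB ∥ EC]
   → C = (-7, 4)

C = (-7, 4)
D = (-25/3, 22/3)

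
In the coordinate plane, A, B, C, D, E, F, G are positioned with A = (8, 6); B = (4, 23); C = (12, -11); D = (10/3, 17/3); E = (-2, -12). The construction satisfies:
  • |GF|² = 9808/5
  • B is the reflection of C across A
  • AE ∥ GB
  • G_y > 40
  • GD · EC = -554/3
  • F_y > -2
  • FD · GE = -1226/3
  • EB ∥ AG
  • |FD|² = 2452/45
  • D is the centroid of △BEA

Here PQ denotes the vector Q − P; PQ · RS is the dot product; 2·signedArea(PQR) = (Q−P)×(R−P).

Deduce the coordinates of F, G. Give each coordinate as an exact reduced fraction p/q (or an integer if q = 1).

1. G_x = 14  [AE ∥ GB ∩ EB ∥ AG]
2. G_y = 41  [AE ∥ GB ∩ EB ∥ AG]
   → G = (14, 41)
3. F_x = 6/5  [line 16·x + 53·y + 55 = 0 ∩ |FD|² = 2452/45]
4. F_y = -7/5  [line 16·x + 53·y + 55 = 0 ∩ |FD|² = 2452/45]
   → F = (6/5, -7/5)

F = (6/5, -7/5)
G = (14, 41)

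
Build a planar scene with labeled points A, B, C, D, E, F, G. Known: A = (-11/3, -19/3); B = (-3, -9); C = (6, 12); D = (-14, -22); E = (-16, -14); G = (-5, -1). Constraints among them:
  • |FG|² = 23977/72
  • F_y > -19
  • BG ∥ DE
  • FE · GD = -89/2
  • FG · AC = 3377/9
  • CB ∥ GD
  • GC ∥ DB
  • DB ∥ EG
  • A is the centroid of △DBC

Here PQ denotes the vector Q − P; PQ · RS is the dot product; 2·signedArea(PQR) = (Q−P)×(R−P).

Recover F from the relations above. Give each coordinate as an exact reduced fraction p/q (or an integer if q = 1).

F = (-137/12, -217/12)

1. F_x = -137/12  [FG · AC = 3377/9 ∩ FE · GD = -89/2]
2. F_y = -217/12  [FG · AC = 3377/9 ∩ FE · GD = -89/2]
   → F = (-137/12, -217/12)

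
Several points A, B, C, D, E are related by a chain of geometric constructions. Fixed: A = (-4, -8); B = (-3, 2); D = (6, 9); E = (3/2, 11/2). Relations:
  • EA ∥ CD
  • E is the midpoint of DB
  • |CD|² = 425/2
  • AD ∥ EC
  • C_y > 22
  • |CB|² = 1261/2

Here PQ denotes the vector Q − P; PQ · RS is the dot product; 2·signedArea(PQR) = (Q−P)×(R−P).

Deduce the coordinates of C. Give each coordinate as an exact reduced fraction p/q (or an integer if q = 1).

C = (23/2, 45/2)

1. C_x = 23/2  [EA ∥ CD ∩ AD ∥ EC]
2. C_y = 45/2  [EA ∥ CD ∩ AD ∥ EC]
   → C = (23/2, 45/2)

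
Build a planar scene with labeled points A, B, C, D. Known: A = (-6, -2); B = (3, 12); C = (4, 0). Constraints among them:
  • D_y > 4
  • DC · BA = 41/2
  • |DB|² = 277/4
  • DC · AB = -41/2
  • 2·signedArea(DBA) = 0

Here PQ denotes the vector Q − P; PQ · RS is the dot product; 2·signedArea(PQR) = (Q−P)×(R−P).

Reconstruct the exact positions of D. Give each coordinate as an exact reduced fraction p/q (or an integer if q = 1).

D = (-3/2, 5)

1. D_x = -3/2  [2·signedArea(DBA) = 0 ∩ DC · AB = -41/2]
2. D_y = 5  [2·signedArea(DBA) = 0 ∩ DC · AB = -41/2]
   → D = (-3/2, 5)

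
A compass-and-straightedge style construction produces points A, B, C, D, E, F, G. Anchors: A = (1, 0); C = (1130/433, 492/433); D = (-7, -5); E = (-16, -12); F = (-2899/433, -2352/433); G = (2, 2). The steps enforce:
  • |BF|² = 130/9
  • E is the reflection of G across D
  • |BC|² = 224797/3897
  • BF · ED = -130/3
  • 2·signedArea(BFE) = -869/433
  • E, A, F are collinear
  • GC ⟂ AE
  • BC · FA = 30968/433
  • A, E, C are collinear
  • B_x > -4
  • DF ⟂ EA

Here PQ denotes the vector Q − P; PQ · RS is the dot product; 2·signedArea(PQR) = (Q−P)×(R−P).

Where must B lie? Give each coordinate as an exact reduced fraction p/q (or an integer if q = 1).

B = (-1600/433, -4025/1299)

1. B_x = -1600/433  [BF · ED = -130/3 ∩ BC · FA = 30968/433]
2. B_y = -4025/1299  [BF · ED = -130/3 ∩ BC · FA = 30968/433]
   → B = (-1600/433, -4025/1299)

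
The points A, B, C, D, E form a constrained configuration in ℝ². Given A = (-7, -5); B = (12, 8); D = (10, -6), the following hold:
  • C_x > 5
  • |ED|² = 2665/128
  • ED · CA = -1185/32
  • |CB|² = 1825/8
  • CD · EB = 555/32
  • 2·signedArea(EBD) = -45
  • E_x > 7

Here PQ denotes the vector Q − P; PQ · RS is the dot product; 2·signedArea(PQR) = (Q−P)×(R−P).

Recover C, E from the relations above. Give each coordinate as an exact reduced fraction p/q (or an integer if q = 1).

1. E_x = 117/16  [line 14·x + -2·y + -107 = 0 ∩ |ED|² = 2665/128]
2. E_y = -37/16  [line 14·x + -2·y + -107 = 0 ∩ |ED|² = 2665/128]
   → E = (117/16, -37/16)
3. C_x = 23/4  [CD · EB = 555/32 ∩ ED · CA = -1185/32]
4. C_y = -23/4  [CD · EB = 555/32 ∩ ED · CA = -1185/32]
   → C = (23/4, -23/4)

C = (23/4, -23/4)
E = (117/16, -37/16)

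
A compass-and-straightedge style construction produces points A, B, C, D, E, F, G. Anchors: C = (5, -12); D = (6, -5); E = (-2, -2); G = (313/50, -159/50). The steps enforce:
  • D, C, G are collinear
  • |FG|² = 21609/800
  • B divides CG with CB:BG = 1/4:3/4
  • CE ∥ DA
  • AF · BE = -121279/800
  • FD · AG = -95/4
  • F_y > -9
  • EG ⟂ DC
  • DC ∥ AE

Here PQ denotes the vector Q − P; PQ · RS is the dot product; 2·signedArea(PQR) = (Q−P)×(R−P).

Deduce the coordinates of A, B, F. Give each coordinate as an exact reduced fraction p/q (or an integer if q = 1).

A = (-1, 5)
B = (1063/200, -1959/200)
F = (221/40, -333/40)

1. A_x = -1  [DC ∥ AE ∩ CE ∥ DA]
2. A_y = 5  [DC ∥ AE ∩ CE ∥ DA]
   → A = (-1, 5)
3. B_x = 1063/200  [B divides CG with CB:BG = 1/4:3/4]
4. B_y = -1959/200  [B divides CG with CB:BG = 1/4:3/4]
   → B = (1063/200, -1959/200)
5. F_x = 221/40  [FD · AG = -95/4 ∩ AF · BE = -121279/800]
6. F_y = -333/40  [FD · AG = -95/4 ∩ AF · BE = -121279/800]
   → F = (221/40, -333/40)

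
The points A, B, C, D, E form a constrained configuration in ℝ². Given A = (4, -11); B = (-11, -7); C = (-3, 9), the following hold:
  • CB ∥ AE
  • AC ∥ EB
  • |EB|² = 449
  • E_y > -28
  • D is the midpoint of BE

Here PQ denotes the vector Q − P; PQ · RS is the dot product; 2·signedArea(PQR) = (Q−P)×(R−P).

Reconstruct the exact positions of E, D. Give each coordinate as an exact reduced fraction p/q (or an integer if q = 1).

D = (-15/2, -17)
E = (-4, -27)

1. E_x = -4  [AC ∥ EB ∩ CB ∥ AE]
2. E_y = -27  [AC ∥ EB ∩ CB ∥ AE]
   → E = (-4, -27)
3. D_x = -15/2  [D is the midpoint of BE]
4. D_y = -17  [D is the midpoint of BE]
   → D = (-15/2, -17)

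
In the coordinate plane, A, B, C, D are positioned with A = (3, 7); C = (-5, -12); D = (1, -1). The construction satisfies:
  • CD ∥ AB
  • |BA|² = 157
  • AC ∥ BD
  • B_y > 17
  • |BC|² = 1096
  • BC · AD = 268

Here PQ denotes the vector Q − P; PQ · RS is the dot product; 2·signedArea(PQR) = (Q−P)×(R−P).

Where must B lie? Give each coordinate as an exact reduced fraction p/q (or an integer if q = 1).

B = (9, 18)

1. B_x = 9  [AC ∥ BD ∩ CD ∥ AB]
2. B_y = 18  [AC ∥ BD ∩ CD ∥ AB]
   → B = (9, 18)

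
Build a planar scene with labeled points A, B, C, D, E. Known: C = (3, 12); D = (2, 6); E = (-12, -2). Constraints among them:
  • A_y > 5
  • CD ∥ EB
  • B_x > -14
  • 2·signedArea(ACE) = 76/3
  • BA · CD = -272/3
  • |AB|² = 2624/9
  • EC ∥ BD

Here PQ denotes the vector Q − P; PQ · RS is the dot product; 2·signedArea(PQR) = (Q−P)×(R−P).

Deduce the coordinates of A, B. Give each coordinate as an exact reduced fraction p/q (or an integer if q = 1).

A = (-7/3, 16/3)
B = (-13, -8)

1. B_x = -13  [EC ∥ BD ∩ CD ∥ EB]
2. B_y = -8  [EC ∥ BD ∩ CD ∥ EB]
   → B = (-13, -8)
3. A_x = -7/3  [2·signedArea(ACE) = 76/3 ∩ BA · CD = -272/3]
4. A_y = 16/3  [2·signedArea(ACE) = 76/3 ∩ BA · CD = -272/3]
   → A = (-7/3, 16/3)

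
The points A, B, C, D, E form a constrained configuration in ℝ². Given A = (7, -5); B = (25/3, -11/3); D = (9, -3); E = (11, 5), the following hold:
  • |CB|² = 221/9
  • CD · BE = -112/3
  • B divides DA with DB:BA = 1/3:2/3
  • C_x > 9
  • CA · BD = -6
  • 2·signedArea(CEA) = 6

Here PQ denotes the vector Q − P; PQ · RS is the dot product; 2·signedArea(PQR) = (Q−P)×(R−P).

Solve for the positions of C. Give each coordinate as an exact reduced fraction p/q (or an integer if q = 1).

1. C_x = 10  [CA · BD = -6 ∩ 2·signedArea(CEA) = 6]
2. C_y = 1  [CA · BD = -6 ∩ 2·signedArea(CEA) = 6]
   → C = (10, 1)

C = (10, 1)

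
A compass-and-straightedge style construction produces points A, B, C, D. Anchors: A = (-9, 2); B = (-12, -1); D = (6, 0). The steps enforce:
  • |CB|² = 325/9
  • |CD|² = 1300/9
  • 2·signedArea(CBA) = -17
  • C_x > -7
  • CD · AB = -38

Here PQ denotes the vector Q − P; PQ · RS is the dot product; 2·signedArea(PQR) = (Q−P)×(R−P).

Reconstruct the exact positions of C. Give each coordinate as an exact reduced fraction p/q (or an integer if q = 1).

C = (-6, -2/3)

1. C_x = -6  [2·signedArea(CBA) = -17 ∩ CD · AB = -38]
2. C_y = -2/3  [2·signedArea(CBA) = -17 ∩ CD · AB = -38]
   → C = (-6, -2/3)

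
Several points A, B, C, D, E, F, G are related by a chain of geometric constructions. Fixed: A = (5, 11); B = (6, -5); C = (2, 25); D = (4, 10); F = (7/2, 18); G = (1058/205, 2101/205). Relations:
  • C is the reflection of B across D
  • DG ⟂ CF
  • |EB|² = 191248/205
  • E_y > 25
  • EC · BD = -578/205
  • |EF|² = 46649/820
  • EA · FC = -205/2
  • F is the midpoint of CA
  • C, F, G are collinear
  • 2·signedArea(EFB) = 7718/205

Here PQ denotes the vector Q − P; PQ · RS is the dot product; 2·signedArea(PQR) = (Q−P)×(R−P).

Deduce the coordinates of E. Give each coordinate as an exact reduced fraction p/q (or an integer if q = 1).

1. E_x = 886/205  [EC · BD = -578/205 ∩ 2·signedArea(EFB) = 7718/205]
2. E_y = 5227/205  [EC · BD = -578/205 ∩ 2·signedArea(EFB) = 7718/205]
   → E = (886/205, 5227/205)

E = (886/205, 5227/205)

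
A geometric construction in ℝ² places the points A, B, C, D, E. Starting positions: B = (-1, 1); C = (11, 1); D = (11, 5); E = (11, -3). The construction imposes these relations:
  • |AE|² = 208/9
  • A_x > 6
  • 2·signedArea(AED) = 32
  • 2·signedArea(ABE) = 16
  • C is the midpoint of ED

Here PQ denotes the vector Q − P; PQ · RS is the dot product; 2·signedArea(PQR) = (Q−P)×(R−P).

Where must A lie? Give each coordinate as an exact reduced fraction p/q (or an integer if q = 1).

A = (7, -1/3)

1. A_x = 7  [2·signedArea(AED) = 32 ∩ 2·signedArea(ABE) = 16]
2. A_y = -1/3  [2·signedArea(AED) = 32 ∩ 2·signedArea(ABE) = 16]
   → A = (7, -1/3)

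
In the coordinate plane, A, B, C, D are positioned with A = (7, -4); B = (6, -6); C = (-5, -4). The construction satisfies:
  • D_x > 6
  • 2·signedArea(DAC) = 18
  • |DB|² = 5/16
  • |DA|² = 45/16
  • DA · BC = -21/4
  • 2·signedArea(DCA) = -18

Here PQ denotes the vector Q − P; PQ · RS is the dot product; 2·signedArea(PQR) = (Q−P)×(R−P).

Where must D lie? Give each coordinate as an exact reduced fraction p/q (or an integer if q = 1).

D = (25/4, -11/2)

1. D_x = 25/4  [2·signedArea(DAC) = 18 ∩ DA · BC = -21/4]
2. D_y = -11/2  [2·signedArea(DAC) = 18 ∩ DA · BC = -21/4]
   → D = (25/4, -11/2)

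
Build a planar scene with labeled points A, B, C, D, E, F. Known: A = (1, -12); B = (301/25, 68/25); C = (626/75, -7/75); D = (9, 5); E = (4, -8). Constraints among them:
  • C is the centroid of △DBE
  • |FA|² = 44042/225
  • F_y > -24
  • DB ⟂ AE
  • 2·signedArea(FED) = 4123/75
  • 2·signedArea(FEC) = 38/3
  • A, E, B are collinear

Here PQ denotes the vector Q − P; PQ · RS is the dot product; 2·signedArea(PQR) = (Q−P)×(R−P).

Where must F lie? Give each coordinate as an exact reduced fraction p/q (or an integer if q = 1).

1. F_x = -476/75  [2·signedArea(FED) = 4123/75 ∩ 2·signedArea(FEC) = 38/3]
2. F_y = -1793/75  [2·signedArea(FED) = 4123/75 ∩ 2·signedArea(FEC) = 38/3]
   → F = (-476/75, -1793/75)

F = (-476/75, -1793/75)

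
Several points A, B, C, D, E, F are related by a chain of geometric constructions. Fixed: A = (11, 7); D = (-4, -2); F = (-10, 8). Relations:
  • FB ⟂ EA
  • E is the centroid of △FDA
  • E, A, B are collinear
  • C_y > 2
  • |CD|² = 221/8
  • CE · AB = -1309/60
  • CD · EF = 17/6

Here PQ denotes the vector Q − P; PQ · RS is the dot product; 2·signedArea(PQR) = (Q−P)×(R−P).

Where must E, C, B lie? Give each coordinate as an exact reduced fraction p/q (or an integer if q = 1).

B = (-44/5, 13/5)
C = (-7/4, 11/4)
E = (-1, 13/3)

1. E_x = -1  [E is the centroid of △FDA]
2. E_y = 13/3  [E is the centroid of △FDA]
   → E = (-1, 13/3)
3. C_x = -7/4  [line 9·x + -11/3·y + 155/6 = 0 ∩ |CD|² = 221/8]
4. C_y = 11/4  [line 9·x + -11/3·y + 155/6 = 0 ∩ |CD|² = 221/8]
   → C = (-7/4, 11/4)
5. B_x = -44/5  [CE · AB = -1309/60 ∩ E, A, B are collinear]
6. B_y = 13/5  [CE · AB = -1309/60 ∩ E, A, B are collinear]
   → B = (-44/5, 13/5)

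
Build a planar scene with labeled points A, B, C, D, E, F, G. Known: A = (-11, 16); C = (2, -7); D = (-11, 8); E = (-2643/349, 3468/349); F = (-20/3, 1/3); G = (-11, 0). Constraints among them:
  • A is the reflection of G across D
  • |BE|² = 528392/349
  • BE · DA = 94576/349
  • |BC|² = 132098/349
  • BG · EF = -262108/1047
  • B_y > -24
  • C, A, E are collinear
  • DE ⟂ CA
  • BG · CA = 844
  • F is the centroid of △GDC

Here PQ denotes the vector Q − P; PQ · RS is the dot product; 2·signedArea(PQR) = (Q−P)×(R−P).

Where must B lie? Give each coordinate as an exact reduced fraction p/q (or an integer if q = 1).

1. B_x = 4039/349  [BE · DA = 94576/349 ∩ BG · CA = 844]
2. B_y = -8354/349  [BE · DA = 94576/349 ∩ BG · CA = 844]
   → B = (4039/349, -8354/349)

B = (4039/349, -8354/349)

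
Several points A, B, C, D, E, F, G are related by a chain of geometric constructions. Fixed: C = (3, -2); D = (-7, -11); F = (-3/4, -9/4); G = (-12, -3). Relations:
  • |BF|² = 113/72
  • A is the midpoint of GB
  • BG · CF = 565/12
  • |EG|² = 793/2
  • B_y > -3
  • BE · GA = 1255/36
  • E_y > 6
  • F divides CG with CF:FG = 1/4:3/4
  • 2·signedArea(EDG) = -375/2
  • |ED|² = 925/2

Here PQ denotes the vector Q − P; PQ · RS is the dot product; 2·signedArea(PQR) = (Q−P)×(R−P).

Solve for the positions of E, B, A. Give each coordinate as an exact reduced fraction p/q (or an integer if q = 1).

1. E_x = 11/2  [line -8·x + -5·y + 153/2 = 0 ∩ |ED|² = 925/2]
2. E_y = 13/2  [line -8·x + -5·y + 153/2 = 0 ∩ |ED|² = 925/2]
   → E = (11/2, 13/2)
3. B_x = 1/2  [line 15/4·x + 1/4·y + -4/3 = 0 ∩ |BF|² = 113/72]
4. B_y = -13/6  [line 15/4·x + 1/4·y + -4/3 = 0 ∩ |BF|² = 113/72]
   → B = (1/2, -13/6)
5. A_x = -23/4  [BE · GA = 1255/36 ∩ A is the midpoint of GB]
6. A_y = -31/12  [BE · GA = 1255/36 ∩ A is the midpoint of GB]
   → A = (-23/4, -31/12)

A = (-23/4, -31/12)
B = (1/2, -13/6)
E = (11/2, 13/2)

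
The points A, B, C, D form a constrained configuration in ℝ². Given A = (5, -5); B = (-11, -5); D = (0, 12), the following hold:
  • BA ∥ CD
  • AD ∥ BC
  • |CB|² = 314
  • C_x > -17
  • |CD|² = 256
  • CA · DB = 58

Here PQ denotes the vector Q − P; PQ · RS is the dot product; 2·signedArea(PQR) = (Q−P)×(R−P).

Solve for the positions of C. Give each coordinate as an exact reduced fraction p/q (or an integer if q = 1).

C = (-16, 12)

1. C_x = -16  [BA ∥ CD ∩ AD ∥ BC]
2. C_y = 12  [BA ∥ CD ∩ AD ∥ BC]
   → C = (-16, 12)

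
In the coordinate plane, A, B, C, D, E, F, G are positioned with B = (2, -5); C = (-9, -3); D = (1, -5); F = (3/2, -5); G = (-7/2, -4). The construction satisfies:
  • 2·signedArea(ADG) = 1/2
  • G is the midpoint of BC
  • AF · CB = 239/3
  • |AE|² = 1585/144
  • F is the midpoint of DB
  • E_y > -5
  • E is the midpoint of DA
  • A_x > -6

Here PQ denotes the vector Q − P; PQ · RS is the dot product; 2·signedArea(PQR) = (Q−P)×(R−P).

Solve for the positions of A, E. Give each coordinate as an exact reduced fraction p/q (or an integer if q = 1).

A = (-11/2, -11/3)
E = (-9/4, -13/3)

1. A_x = -11/2  [2·signedArea(ADG) = 1/2 ∩ AF · CB = 239/3]
2. A_y = -11/3  [2·signedArea(ADG) = 1/2 ∩ AF · CB = 239/3]
   → A = (-11/2, -11/3)
3. E_x = -9/4  [E is the midpoint of DA]
4. E_y = -13/3  [E is the midpoint of DA]
   → E = (-9/4, -13/3)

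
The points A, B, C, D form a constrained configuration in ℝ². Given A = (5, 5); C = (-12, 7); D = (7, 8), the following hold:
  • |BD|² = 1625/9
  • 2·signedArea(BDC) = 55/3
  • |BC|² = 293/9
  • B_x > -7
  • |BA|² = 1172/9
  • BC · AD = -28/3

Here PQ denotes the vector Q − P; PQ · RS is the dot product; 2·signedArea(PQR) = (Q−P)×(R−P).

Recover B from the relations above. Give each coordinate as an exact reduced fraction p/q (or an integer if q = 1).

B = (-19/3, 19/3)

1. B_x = -19/3  [2·signedArea(BDC) = 55/3 ∩ BC · AD = -28/3]
2. B_y = 19/3  [2·signedArea(BDC) = 55/3 ∩ BC · AD = -28/3]
   → B = (-19/3, 19/3)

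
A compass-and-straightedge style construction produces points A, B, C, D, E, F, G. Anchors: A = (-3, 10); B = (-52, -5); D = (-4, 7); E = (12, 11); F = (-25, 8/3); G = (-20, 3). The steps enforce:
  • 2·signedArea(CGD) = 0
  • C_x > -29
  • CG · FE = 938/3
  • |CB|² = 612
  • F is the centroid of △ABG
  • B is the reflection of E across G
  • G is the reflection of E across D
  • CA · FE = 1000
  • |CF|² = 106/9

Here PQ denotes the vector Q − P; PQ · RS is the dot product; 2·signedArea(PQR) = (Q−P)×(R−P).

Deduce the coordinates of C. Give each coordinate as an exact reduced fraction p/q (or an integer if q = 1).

1. C_x = -28  [2·signedArea(CGD) = 0 ∩ CG · FE = 938/3]
2. C_y = 1  [2·signedArea(CGD) = 0 ∩ CG · FE = 938/3]
   → C = (-28, 1)

C = (-28, 1)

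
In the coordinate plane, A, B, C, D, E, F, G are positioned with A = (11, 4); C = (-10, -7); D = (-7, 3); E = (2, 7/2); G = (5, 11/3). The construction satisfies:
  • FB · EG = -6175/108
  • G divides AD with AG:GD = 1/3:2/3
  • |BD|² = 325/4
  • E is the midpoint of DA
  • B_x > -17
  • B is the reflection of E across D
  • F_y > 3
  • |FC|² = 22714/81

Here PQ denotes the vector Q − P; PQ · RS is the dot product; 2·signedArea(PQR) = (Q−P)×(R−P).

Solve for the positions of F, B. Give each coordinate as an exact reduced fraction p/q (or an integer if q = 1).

1. B_x = -16  [B is the reflection of E across D]
2. B_y = 5/2  [B is the reflection of E across D]
   → B = (-16, 5/2)
3. F_x = 3  [line -3·x + -1/6·y + 259/27 = 0 ∩ |FC|² = 22714/81]
4. F_y = 32/9  [line -3·x + -1/6·y + 259/27 = 0 ∩ |FC|² = 22714/81]
   → F = (3, 32/9)

B = (-16, 5/2)
F = (3, 32/9)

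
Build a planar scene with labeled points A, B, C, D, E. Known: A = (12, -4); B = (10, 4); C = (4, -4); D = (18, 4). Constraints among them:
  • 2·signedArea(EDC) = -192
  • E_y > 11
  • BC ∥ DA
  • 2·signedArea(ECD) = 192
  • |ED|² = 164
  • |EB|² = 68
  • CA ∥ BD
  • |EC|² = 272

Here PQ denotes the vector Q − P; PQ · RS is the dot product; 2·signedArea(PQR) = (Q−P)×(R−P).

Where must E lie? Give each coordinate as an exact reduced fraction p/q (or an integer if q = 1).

1. E_x = 8  [line -8·x + 14·y + -104 = 0 ∩ |EB|² = 68]
2. E_y = 12  [line -8·x + 14·y + -104 = 0 ∩ |EB|² = 68]
   → E = (8, 12)

E = (8, 12)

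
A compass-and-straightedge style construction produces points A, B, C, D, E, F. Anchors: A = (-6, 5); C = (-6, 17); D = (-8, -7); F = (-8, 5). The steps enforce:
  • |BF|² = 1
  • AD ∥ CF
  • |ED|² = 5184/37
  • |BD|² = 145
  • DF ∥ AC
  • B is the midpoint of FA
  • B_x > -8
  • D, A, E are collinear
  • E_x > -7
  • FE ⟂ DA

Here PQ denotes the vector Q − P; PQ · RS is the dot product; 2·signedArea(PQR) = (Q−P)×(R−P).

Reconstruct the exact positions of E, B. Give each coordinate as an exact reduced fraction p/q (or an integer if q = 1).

B = (-7, 5)
E = (-224/37, 173/37)

1. E_x = -224/37  [D, A, E are collinear ∩ FE ⟂ DA]
2. E_y = 173/37  [D, A, E are collinear ∩ FE ⟂ DA]
   → E = (-224/37, 173/37)
3. B_x = -7  [B is the midpoint of FA]
4. B_y = 5  [B is the midpoint of FA]
   → B = (-7, 5)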